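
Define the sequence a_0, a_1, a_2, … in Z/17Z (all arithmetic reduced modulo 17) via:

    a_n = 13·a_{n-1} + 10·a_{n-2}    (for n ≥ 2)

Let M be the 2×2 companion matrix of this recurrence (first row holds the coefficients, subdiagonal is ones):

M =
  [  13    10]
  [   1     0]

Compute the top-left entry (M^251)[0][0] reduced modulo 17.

(M^251)[0][0] is the top entry after applying M 251 times to the unit state (1, 0). Equivalently it is h_{252} for the auxiliary sequence (h_n) obeying the same recurrence with h_1 = 1 and h_i = 0 for 0 ≤ i < 1:
h_2 = 13·1 + 10·0 = 13
h_3 = 13·13 + 10·1 = 9
h_4 = 13·9 + 10·13 = 9
h_5 = 13·9 + 10·9 = 3
h_6 = 13·3 + 10·9 = 10
h_7 = 13·10 + 10·3 = 7
Continuing the recurrence:
  h_8 = 4;  h_9 = 3;  h_10 = 11;  h_11 = 3;  h_12 = 13;  h_13 = 12
  h_14 = 14;  h_15 = 13;  h_16 = 3;  h_17 = 16;  h_18 = 0;  h_19 = 7
  h_20 = 6;  h_21 = 12;  h_22 = 12;  h_23 = 4;  h_24 = 2;  h_25 = 15
  h_26 = 11;  h_27 = 4;  h_28 = 9;  h_29 = 4;  h_30 = 6;  h_31 = 16
  h_32 = 13;  h_33 = 6;  h_34 = 4;  h_35 = 10;  h_36 = 0;  h_37 = 15
  h_38 = 8;  h_39 = 16;  h_40 = 16;  h_41 = 11;  h_42 = 14;  h_43 = 3
  h_44 = 9;  h_45 = 11;  h_46 = 12;  h_47 = 11;  h_48 = 8;  h_49 = 10
  h_50 = 6;  h_51 = 8;  h_52 = 11;  h_53 = 2;  h_54 = 0;  h_55 = 3
  h_56 = 5;  h_57 = 10;  h_58 = 10;  h_59 = 9;  h_60 = 13;  h_61 = 4
  h_62 = 12;  h_63 = 9;  h_64 = 16;  h_65 = 9;  h_66 = 5;  h_67 = 2
  h_68 = 8;  h_69 = 5;  h_70 = 9;  h_71 = 14;  h_72 = 0;  h_73 = 4
  h_74 = 1;  h_75 = 2;  h_76 = 2;  h_77 = 12;  h_78 = 6;  h_79 = 11
  h_80 = 16;  h_81 = 12;  h_82 = 10;  h_83 = 12;  h_84 = 1;  h_85 = 14
  h_86 = 5;  h_87 = 1;  h_88 = 12;  h_89 = 13;  h_90 = 0;  h_91 = 11
  h_92 = 7;  h_93 = 14;  h_94 = 14;  h_95 = 16;  h_96 = 8;  h_97 = 9
  h_98 = 10;  h_99 = 16;  h_100 = 2;  h_101 = 16;  h_102 = 7;  h_103 = 13
  h_104 = 1;  h_105 = 7;  h_106 = 16;  h_107 = 6;  h_108 = 0;  h_109 = 9
  h_110 = 15;  h_111 = 13;  h_112 = 13;  h_113 = 10;  h_114 = 5;  h_115 = 12
  h_116 = 2;  h_117 = 10;  h_118 = 14;  h_119 = 10;  h_120 = 15;  h_121 = 6
  h_122 = 7;  h_123 = 15;  h_124 = 10;  h_125 = 8;  h_126 = 0;  h_127 = 12
  h_128 = 3;  h_129 = 6;  h_130 = 6;  h_131 = 2;  h_132 = 1;  h_133 = 16
  h_134 = 14;  h_135 = 2;  h_136 = 13;  h_137 = 2;  h_138 = 3;  h_139 = 8
  h_140 = 15;  h_141 = 3;  h_142 = 2;  h_143 = 5;  h_144 = 0;  h_145 = 16
  h_146 = 4;  h_147 = 8;  h_148 = 8;  h_149 = 14;  h_150 = 7;  h_151 = 10
  h_152 = 13;  h_153 = 14;  h_154 = 6;  h_155 = 14;  h_156 = 4;  h_157 = 5
  h_158 = 3;  h_159 = 4;  h_160 = 14;  h_161 = 1;  h_162 = 0;  h_163 = 10
  h_164 = 11;  h_165 = 5;  h_166 = 5;  h_167 = 13;  h_168 = 15;  h_169 = 2
  h_170 = 6;  h_171 = 13;  h_172 = 8;  h_173 = 13;  h_174 = 11;  h_175 = 1
  h_176 = 4;  h_177 = 11;  h_178 = 13;  h_179 = 7;  h_180 = 0;  h_181 = 2
  h_182 = 9;  h_183 = 1;  h_184 = 1;  h_185 = 6;  h_186 = 3;  h_187 = 14
  h_188 = 8;  h_189 = 6;  h_190 = 5;  h_191 = 6;  h_192 = 9;  h_193 = 7
  h_194 = 11;  h_195 = 9;  h_196 = 6;  h_197 = 15;  h_198 = 0;  h_199 = 14
  h_200 = 12;  h_201 = 7;  h_202 = 7;  h_203 = 8;  h_204 = 4;  h_205 = 13
  h_206 = 5;  h_207 = 8;  h_208 = 1;  h_209 = 8;  h_210 = 12;  h_211 = 15
  h_212 = 9;  h_213 = 12;  h_214 = 8;  h_215 = 3;  h_216 = 0;  h_217 = 13
  h_218 = 16;  h_219 = 15;  h_220 = 15;  h_221 = 5;  h_222 = 11;  h_223 = 6
  h_224 = 1;  h_225 = 5;  h_226 = 7;  h_227 = 5;  h_228 = 16;  h_229 = 3
  h_230 = 12;  h_231 = 16;  h_232 = 5;  h_233 = 4;  h_234 = 0;  h_235 = 6
  h_236 = 10;  h_237 = 3;  h_238 = 3;  h_239 = 1;  h_240 = 9;  h_241 = 8
  h_242 = 7;  h_243 = 1;  h_244 = 15;  h_245 = 1;  h_246 = 10;  h_247 = 4
  h_248 = 16;  h_249 = 10;  h_250 = 1
h_251 = 13·1 + 10·10 = 11
h_252 = 13·11 + 10·1 = 0

0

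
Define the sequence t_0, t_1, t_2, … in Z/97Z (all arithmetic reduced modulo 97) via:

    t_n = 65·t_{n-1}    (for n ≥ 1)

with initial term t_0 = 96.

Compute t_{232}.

35

t_1 = 65·96 = 32
t_2 = 65·32 = 43
t_3 = 65·43 = 79
t_4 = 65·79 = 91
t_5 = 65·91 = 95
t_6 = 65·95 = 64
t_7 = 65·64 = 86
t_8 = 65·86 = 61
t_9 = 65·61 = 85
t_10 = 65·85 = 93
t_11 = 65·93 = 31
t_12 = 65·31 = 75
t_13 = 65·75 = 25
t_14 = 65·25 = 73
t_15 = 65·73 = 89
t_16 = 65·89 = 62
t_17 = 65·62 = 53
t_18 = 65·53 = 50
t_19 = 65·50 = 49
t_20 = 65·49 = 81
t_21 = 65·81 = 27
t_22 = 65·27 = 9
t_23 = 65·9 = 3
t_24 = 65·3 = 1
t_25 = 65·1 = 65
t_26 = 65·65 = 54
t_27 = 65·54 = 18
t_28 = 65·18 = 6
t_29 = 65·6 = 2
t_30 = 65·2 = 33
t_31 = 65·33 = 11
t_32 = 65·11 = 36
t_33 = 65·36 = 12
t_34 = 65·12 = 4
t_35 = 65·4 = 66
t_36 = 65·66 = 22
t_37 = 65·22 = 72
t_38 = 65·72 = 24
t_39 = 65·24 = 8
t_40 = 65·8 = 35
t_41 = 65·35 = 44
t_42 = 65·44 = 47
t_43 = 65·47 = 48
t_44 = 65·48 = 16
t_45 = 65·16 = 70
t_46 = 65·70 = 88
t_47 = 65·88 = 94
t_48 = 65·94 = 96
(t_48) = (96) = (t_0), so the sequence has period 48.
232 ≡ 40 (mod 48), hence t_232 = t_40 = 35.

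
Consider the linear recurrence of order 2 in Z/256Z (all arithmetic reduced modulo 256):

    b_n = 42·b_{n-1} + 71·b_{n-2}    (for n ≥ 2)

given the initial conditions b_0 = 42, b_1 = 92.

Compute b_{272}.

202

b_2 = 42·92 + 71·42 = 190
b_3 = 42·190 + 71·92 = 176
b_4 = 42·176 + 71·190 = 146
b_5 = 42·146 + 71·176 = 196
b_6 = 42·196 + 71·146 = 166
b_7 = 42·166 + 71·196 = 152
b_8 = 42·152 + 71·166 = 250
b_9 = 42·250 + 71·152 = 44
b_10 = 42·44 + 71·250 = 142
b_11 = 42·142 + 71·44 = 128
b_12 = 42·128 + 71·142 = 98
b_13 = 42·98 + 71·128 = 148
b_14 = 42·148 + 71·98 = 118
b_15 = 42·118 + 71·148 = 104
b_16 = 42·104 + 71·118 = 202
b_17 = 42·202 + 71·104 = 252
b_18 = 42·252 + 71·202 = 94
b_19 = 42·94 + 71·252 = 80
b_20 = 42·80 + 71·94 = 50
b_21 = 42·50 + 71·80 = 100
b_22 = 42·100 + 71·50 = 70
b_23 = 42·70 + 71·100 = 56
b_24 = 42·56 + 71·70 = 154
b_25 = 42·154 + 71·56 = 204
b_26 = 42·204 + 71·154 = 46
b_27 = 42·46 + 71·204 = 32
b_28 = 42·32 + 71·46 = 2
b_29 = 42·2 + 71·32 = 52
b_30 = 42·52 + 71·2 = 22
b_31 = 42·22 + 71·52 = 8
b_32 = 42·8 + 71·22 = 106
b_33 = 42·106 + 71·8 = 156
b_34 = 42·156 + 71·106 = 254
b_35 = 42·254 + 71·156 = 240
b_36 = 42·240 + 71·254 = 210
b_37 = 42·210 + 71·240 = 4
b_38 = 42·4 + 71·210 = 230
b_39 = 42·230 + 71·4 = 216
b_40 = 42·216 + 71·230 = 58
b_41 = 42·58 + 71·216 = 108
b_42 = 42·108 + 71·58 = 206
b_43 = 42·206 + 71·108 = 192
b_44 = 42·192 + 71·206 = 162
b_45 = 42·162 + 71·192 = 212
b_46 = 42·212 + 71·162 = 182
b_47 = 42·182 + 71·212 = 168
b_48 = 42·168 + 71·182 = 10
b_49 = 42·10 + 71·168 = 60
b_50 = 42·60 + 71·10 = 158
b_51 = 42·158 + 71·60 = 144
b_52 = 42·144 + 71·158 = 114
b_53 = 42·114 + 71·144 = 164
b_54 = 42·164 + 71·114 = 134
b_55 = 42·134 + 71·164 = 120
b_56 = 42·120 + 71·134 = 218
b_57 = 42·218 + 71·120 = 12
b_58 = 42·12 + 71·218 = 110
b_59 = 42·110 + 71·12 = 96
b_60 = 42·96 + 71·110 = 66
b_61 = 42·66 + 71·96 = 116
b_62 = 42·116 + 71·66 = 86
b_63 = 42·86 + 71·116 = 72
b_64 = 42·72 + 71·86 = 170
b_65 = 42·170 + 71·72 = 220
b_66 = 42·220 + 71·170 = 62
b_67 = 42·62 + 71·220 = 48
b_68 = 42·48 + 71·62 = 18
b_69 = 42·18 + 71·48 = 68
b_70 = 42·68 + 71·18 = 38
b_71 = 42·38 + 71·68 = 24
b_72 = 42·24 + 71·38 = 122
b_73 = 42·122 + 71·24 = 172
b_74 = 42·172 + 71·122 = 14
b_75 = 42·14 + 71·172 = 0
b_76 = 42·0 + 71·14 = 226
b_77 = 42·226 + 71·0 = 20
b_78 = 42·20 + 71·226 = 246
b_79 = 42·246 + 71·20 = 232
b_80 = 42·232 + 71·246 = 74
b_81 = 42·74 + 71·232 = 124
b_82 = 42·124 + 71·74 = 222
b_83 = 42·222 + 71·124 = 208
b_84 = 42·208 + 71·222 = 178
b_85 = 42·178 + 71·208 = 228
b_86 = 42·228 + 71·178 = 198
b_87 = 42·198 + 71·228 = 184
b_88 = 42·184 + 71·198 = 26
b_89 = 42·26 + 71·184 = 76
b_90 = 42·76 + 71·26 = 174
b_91 = 42·174 + 71·76 = 160
b_92 = 42·160 + 71·174 = 130
b_93 = 42·130 + 71·160 = 180
b_94 = 42·180 + 71·130 = 150
b_95 = 42·150 + 71·180 = 136
b_96 = 42·136 + 71·150 = 234
b_97 = 42·234 + 71·136 = 28
b_98 = 42·28 + 71·234 = 126
b_99 = 42·126 + 71·28 = 112
b_100 = 42·112 + 71·126 = 82
b_101 = 42·82 + 71·112 = 132
b_102 = 42·132 + 71·82 = 102
b_103 = 42·102 + 71·132 = 88
b_104 = 42·88 + 71·102 = 186
b_105 = 42·186 + 71·88 = 236
b_106 = 42·236 + 71·186 = 78
b_107 = 42·78 + 71·236 = 64
b_108 = 42·64 + 71·78 = 34
b_109 = 42·34 + 71·64 = 84
b_110 = 42·84 + 71·34 = 54
b_111 = 42·54 + 71·84 = 40
b_112 = 42·40 + 71·54 = 138
b_113 = 42·138 + 71·40 = 188
b_114 = 42·188 + 71·138 = 30
b_115 = 42·30 + 71·188 = 16
b_116 = 42·16 + 71·30 = 242
b_117 = 42·242 + 71·16 = 36
b_118 = 42·36 + 71·242 = 6
b_119 = 42·6 + 71·36 = 248
b_120 = 42·248 + 71·6 = 90
b_121 = 42·90 + 71·248 = 140
b_122 = 42·140 + 71·90 = 238
b_123 = 42·238 + 71·140 = 224
b_124 = 42·224 + 71·238 = 194
b_125 = 42·194 + 71·224 = 244
b_126 = 42·244 + 71·194 = 214
b_127 = 42·214 + 71·244 = 200
b_128 = 42·200 + 71·214 = 42
b_129 = 42·42 + 71·200 = 92
(b_128, b_129) = (42, 92) = (b_0, b_1), so the sequence has period 128.
272 ≡ 16 (mod 128), hence b_272 = b_16 = 202.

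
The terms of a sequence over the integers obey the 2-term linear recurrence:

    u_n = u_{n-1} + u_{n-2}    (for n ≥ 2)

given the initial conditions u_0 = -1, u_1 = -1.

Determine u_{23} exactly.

u_2 = 1·-1 + 1·-1 = -2
u_3 = 1·-2 + 1·-1 = -3
u_4 = 1·-3 + 1·-2 = -5
u_5 = 1·-5 + 1·-3 = -8
u_6 = 1·-8 + 1·-5 = -13
u_7 = 1·-13 + 1·-8 = -21
u_8 = 1·-21 + 1·-13 = -34
u_9 = 1·-34 + 1·-21 = -55
u_10 = 1·-55 + 1·-34 = -89
u_11 = 1·-89 + 1·-55 = -144
u_12 = 1·-144 + 1·-89 = -233
u_13 = 1·-233 + 1·-144 = -377
u_14 = 1·-377 + 1·-233 = -610
u_15 = 1·-610 + 1·-377 = -987
u_16 = 1·-987 + 1·-610 = -1597
u_17 = 1·-1597 + 1·-987 = -2584
u_18 = 1·-2584 + 1·-1597 = -4181
u_19 = 1·-4181 + 1·-2584 = -6765
u_20 = 1·-6765 + 1·-4181 = -10946
u_21 = 1·-10946 + 1·-6765 = -17711
u_22 = 1·-17711 + 1·-10946 = -28657
u_23 = 1·-28657 + 1·-17711 = -46368

-46368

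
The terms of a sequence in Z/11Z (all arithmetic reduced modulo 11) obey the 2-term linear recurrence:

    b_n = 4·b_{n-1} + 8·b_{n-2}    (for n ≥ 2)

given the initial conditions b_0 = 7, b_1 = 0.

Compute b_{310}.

b_2 = 4·0 + 8·7 = 1
b_3 = 4·1 + 8·0 = 4
b_4 = 4·4 + 8·1 = 2
b_5 = 4·2 + 8·4 = 7
b_6 = 4·7 + 8·2 = 0
(b_5, b_6) = (7, 0) = (b_0, b_1), so the sequence has period 5.
310 ≡ 0 (mod 5), hence b_310 = b_0 = 7.

7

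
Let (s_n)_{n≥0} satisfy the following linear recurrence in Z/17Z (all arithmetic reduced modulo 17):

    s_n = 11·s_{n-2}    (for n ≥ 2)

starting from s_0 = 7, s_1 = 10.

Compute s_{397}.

s_2 = 0·10 + 11·7 = 9
s_3 = 0·9 + 11·10 = 8
s_4 = 0·8 + 11·9 = 14
s_5 = 0·14 + 11·8 = 3
s_6 = 0·3 + 11·14 = 1
s_7 = 0·1 + 11·3 = 16
s_8 = 0·16 + 11·1 = 11
s_9 = 0·11 + 11·16 = 6
s_10 = 0·6 + 11·11 = 2
s_11 = 0·2 + 11·6 = 15
s_12 = 0·15 + 11·2 = 5
s_13 = 0·5 + 11·15 = 12
s_14 = 0·12 + 11·5 = 4
s_15 = 0·4 + 11·12 = 13
s_16 = 0·13 + 11·4 = 10
s_17 = 0·10 + 11·13 = 7
s_18 = 0·7 + 11·10 = 8
s_19 = 0·8 + 11·7 = 9
s_20 = 0·9 + 11·8 = 3
s_21 = 0·3 + 11·9 = 14
s_22 = 0·14 + 11·3 = 16
s_23 = 0·16 + 11·14 = 1
s_24 = 0·1 + 11·16 = 6
s_25 = 0·6 + 11·1 = 11
s_26 = 0·11 + 11·6 = 15
s_27 = 0·15 + 11·11 = 2
s_28 = 0·2 + 11·15 = 12
s_29 = 0·12 + 11·2 = 5
s_30 = 0·5 + 11·12 = 13
s_31 = 0·13 + 11·5 = 4
s_32 = 0·4 + 11·13 = 7
s_33 = 0·7 + 11·4 = 10
(s_32, s_33) = (7, 10) = (s_0, s_1), so the sequence has period 32.
397 ≡ 13 (mod 32), hence s_397 = s_13 = 12.

12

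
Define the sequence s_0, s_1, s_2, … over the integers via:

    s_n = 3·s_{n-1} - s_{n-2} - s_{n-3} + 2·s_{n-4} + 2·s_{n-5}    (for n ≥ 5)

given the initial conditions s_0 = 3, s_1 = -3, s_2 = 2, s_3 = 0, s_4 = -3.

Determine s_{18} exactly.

-3050622

s_5 = 3·-3 + -1·0 + -1·2 + 2·-3 + 2·3 = -11
s_6 = 3·-11 + -1·-3 + -1·0 + 2·2 + 2·-3 = -32
s_7 = 3·-32 + -1·-11 + -1·-3 + 2·0 + 2·2 = -78
s_8 = 3·-78 + -1·-32 + -1·-11 + 2·-3 + 2·0 = -197
s_9 = 3·-197 + -1·-78 + -1·-32 + 2·-11 + 2·-3 = -509
s_10 = 3·-509 + -1·-197 + -1·-78 + 2·-32 + 2·-11 = -1338
s_11 = 3·-1338 + -1·-509 + -1·-197 + 2·-78 + 2·-32 = -3528
s_12 = 3·-3528 + -1·-1338 + -1·-509 + 2·-197 + 2·-78 = -9287
s_13 = 3·-9287 + -1·-3528 + -1·-1338 + 2·-509 + 2·-197 = -24407
s_14 = 3·-24407 + -1·-9287 + -1·-3528 + 2·-1338 + 2·-509 = -64100
s_15 = 3·-64100 + -1·-24407 + -1·-9287 + 2·-3528 + 2·-1338 = -168338
s_16 = 3·-168338 + -1·-64100 + -1·-24407 + 2·-9287 + 2·-3528 = -442137
s_17 = 3·-442137 + -1·-168338 + -1·-64100 + 2·-24407 + 2·-9287 = -1161361
s_18 = 3·-1161361 + -1·-442137 + -1·-168338 + 2·-64100 + 2·-24407 = -3050622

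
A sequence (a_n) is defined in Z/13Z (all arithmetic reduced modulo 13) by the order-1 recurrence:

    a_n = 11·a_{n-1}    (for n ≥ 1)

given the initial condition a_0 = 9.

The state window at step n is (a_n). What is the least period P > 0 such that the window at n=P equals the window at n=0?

12

n=0: window = (9)
n=1: window = (8)
n=2: window = (10)
n=3: window = (6)
n=4: window = (1)
n=5: window = (11)
n=6: window = (4)
n=7: window = (5)
n=8: window = (3)
n=9: window = (7)
n=10: window = (12)
n=11: window = (2)
n=12: window = (9)
window at n=12 equals window at n=0 → period = 12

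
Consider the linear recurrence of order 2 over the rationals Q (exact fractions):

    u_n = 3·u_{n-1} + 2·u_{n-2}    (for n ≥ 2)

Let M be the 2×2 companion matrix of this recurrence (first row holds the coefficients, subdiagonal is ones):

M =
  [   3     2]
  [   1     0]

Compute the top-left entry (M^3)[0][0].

(M^3)[0][0] is the top entry after applying M 3 times to the unit state (1, 0). Equivalently it is h_{4} for the auxiliary sequence (h_n) obeying the same recurrence with h_1 = 1 and h_i = 0 for 0 ≤ i < 1:
h_2 = 3·1 + 2·0 = 3
h_3 = 3·3 + 2·1 = 11
h_4 = 3·11 + 2·3 = 39

39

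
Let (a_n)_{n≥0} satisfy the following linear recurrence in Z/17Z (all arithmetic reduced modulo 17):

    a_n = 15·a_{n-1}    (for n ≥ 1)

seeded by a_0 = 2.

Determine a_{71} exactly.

16

a_1 = 15·2 = 13
a_2 = 15·13 = 8
a_3 = 15·8 = 1
a_4 = 15·1 = 15
a_5 = 15·15 = 4
a_6 = 15·4 = 9
a_7 = 15·9 = 16
a_8 = 15·16 = 2
(a_8) = (2) = (a_0), so the sequence has period 8.
71 ≡ 7 (mod 8), hence a_71 = a_7 = 16.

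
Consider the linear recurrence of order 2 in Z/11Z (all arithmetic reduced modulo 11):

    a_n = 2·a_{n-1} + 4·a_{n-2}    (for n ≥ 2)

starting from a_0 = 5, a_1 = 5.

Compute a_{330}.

5

a_2 = 2·5 + 4·5 = 8
a_3 = 2·8 + 4·5 = 3
a_4 = 2·3 + 4·8 = 5
a_5 = 2·5 + 4·3 = 0
a_6 = 2·0 + 4·5 = 9
a_7 = 2·9 + 4·0 = 7
a_8 = 2·7 + 4·9 = 6
a_9 = 2·6 + 4·7 = 7
a_10 = 2·7 + 4·6 = 5
a_11 = 2·5 + 4·7 = 5
(a_10, a_11) = (5, 5) = (a_0, a_1), so the sequence has period 10.
330 ≡ 0 (mod 10), hence a_330 = a_0 = 5.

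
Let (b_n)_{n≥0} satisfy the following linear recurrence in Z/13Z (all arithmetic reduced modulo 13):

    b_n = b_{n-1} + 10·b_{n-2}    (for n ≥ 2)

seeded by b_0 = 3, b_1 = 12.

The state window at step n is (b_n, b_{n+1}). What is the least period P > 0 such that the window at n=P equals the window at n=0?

42

n=0: window = (3, 12)
n=1: window = (12, 3)
n=2: window = (3, 6)
n=3: window = (6, 10)
n=4: window = (10, 5)
n=5: window = (5, 1)
n=6: window = (1, 12)
n=7: window = (12, 9)
n=8: window = (9, 12)
n=9: window = (12, 11)
n=10: window = (11, 1)
n=11: window = (1, 7)
n=12: window = (7, 4)
n=13: window = (4, 9)
n=14: window = (9, 10)
n=15: window = (10, 9)
n=16: window = (9, 5)
n=17: window = (5, 4)
n=18: window = (4, 2)
n=19: window = (2, 3)
n=20: window = (3, 10)
n=21: window = (10, 1)
n=22: window = (1, 10)
n=23: window = (10, 7)
n=24: window = (7, 3)
n=25: window = (3, 8)
n=26: window = (8, 12)
n=27: window = (12, 1)
n=28: window = (1, 4)
n=29: window = (4, 1)
n=30: window = (1, 2)
n=31: window = (2, 12)
n=32: window = (12, 6)
n=33: window = (6, 9)
n=34: window = (9, 4)
n=35: window = (4, 3)
n=36: window = (3, 4)
n=37: window = (4, 8)
n=38: window = (8, 9)
n=39: window = (9, 11)
n=40: window = (11, 10)
n=41: window = (10, 3)
n=42: window = (3, 12)
window at n=42 equals window at n=0 → period = 42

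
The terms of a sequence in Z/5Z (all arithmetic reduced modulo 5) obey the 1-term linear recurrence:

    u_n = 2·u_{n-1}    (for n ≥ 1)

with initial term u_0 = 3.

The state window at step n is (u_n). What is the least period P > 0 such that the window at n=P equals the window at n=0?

n=0: window = (3)
n=1: window = (1)
n=2: window = (2)
n=3: window = (4)
n=4: window = (3)
window at n=4 equals window at n=0 → period = 4

4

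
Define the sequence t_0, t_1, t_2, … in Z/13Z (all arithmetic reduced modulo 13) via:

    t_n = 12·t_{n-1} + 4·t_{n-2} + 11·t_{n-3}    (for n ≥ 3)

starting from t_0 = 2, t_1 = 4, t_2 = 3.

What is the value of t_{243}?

9

t_3 = 12·3 + 4·4 + 11·2 = 9
t_4 = 12·9 + 4·3 + 11·4 = 8
t_5 = 12·8 + 4·9 + 11·3 = 9
t_6 = 12·9 + 4·8 + 11·9 = 5
t_7 = 12·5 + 4·9 + 11·8 = 2
t_8 = 12·2 + 4·5 + 11·9 = 0
t_9 = 12·0 + 4·2 + 11·5 = 11
t_10 = 12·11 + 4·0 + 11·2 = 11
t_11 = 12·11 + 4·11 + 11·0 = 7
t_12 = 12·7 + 4·11 + 11·11 = 2
t_13 = 12·2 + 4·7 + 11·11 = 4
t_14 = 12·4 + 4·2 + 11·7 = 3
(t_12, t_13, t_14) = (2, 4, 3) = (t_0, t_1, t_2), so the sequence has period 12.
243 ≡ 3 (mod 12), hence t_243 = t_3 = 9.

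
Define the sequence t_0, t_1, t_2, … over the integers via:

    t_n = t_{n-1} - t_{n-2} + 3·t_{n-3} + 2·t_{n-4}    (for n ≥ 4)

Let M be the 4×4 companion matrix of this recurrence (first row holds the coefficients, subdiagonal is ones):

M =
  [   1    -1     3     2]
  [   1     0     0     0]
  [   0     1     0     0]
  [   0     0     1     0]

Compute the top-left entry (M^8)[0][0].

53

(M^8)[0][0] is the top entry after applying M 8 times to the unit state (1, 0, 0, 0). Equivalently it is h_{11} for the auxiliary sequence (h_n) obeying the same recurrence with h_3 = 1 and h_i = 0 for 0 ≤ i < 3:
h_4 = 1·1 + -1·0 + 3·0 + 2·0 = 1
h_5 = 1·1 + -1·1 + 3·0 + 2·0 = 0
h_6 = 1·0 + -1·1 + 3·1 + 2·0 = 2
h_7 = 1·2 + -1·0 + 3·1 + 2·1 = 7
h_8 = 1·7 + -1·2 + 3·0 + 2·1 = 7
h_9 = 1·7 + -1·7 + 3·2 + 2·0 = 6
h_10 = 1·6 + -1·7 + 3·7 + 2·2 = 24
h_11 = 1·24 + -1·6 + 3·7 + 2·7 = 53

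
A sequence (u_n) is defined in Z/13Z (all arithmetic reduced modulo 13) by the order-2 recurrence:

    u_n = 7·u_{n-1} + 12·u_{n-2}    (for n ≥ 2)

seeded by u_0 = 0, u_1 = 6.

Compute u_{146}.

u_2 = 7·6 + 12·0 = 3
u_3 = 7·3 + 12·6 = 2
u_4 = 7·2 + 12·3 = 11
u_5 = 7·11 + 12·2 = 10
u_6 = 7·10 + 12·11 = 7
u_7 = 7·7 + 12·10 = 0
u_8 = 7·0 + 12·7 = 6
(u_7, u_8) = (0, 6) = (u_0, u_1), so the sequence has period 7.
146 ≡ 6 (mod 7), hence u_146 = u_6 = 7.

7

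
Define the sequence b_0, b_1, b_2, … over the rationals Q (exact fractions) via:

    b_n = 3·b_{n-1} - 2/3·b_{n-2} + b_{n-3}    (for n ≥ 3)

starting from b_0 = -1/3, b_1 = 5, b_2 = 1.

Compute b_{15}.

b_3 = 3·1 + -2/3·5 + 1·-1/3 = -2/3
b_4 = 3·-2/3 + -2/3·1 + 1·5 = 7/3
b_5 = 3·7/3 + -2/3·-2/3 + 1·1 = 76/9
b_6 = 3·76/9 + -2/3·7/3 + 1·-2/3 = 208/9
b_7 = 3·208/9 + -2/3·76/9 + 1·7/3 = 1783/27
b_8 = 3·1783/27 + -2/3·208/9 + 1·76/9 = 5161/27
b_9 = 3·5161/27 + -2/3·1783/27 + 1·208/9 = 44755/81
b_10 = 3·44755/81 + -2/3·5161/27 + 1·1783/27 = 129292/81
b_11 = 3·129292/81 + -2/3·44755/81 + 1·5161/27 = 1120567/243
b_12 = 3·1120567/243 + -2/3·129292/81 + 1·44755/81 = 3237382/243
b_13 = 3·3237382/243 + -2/3·1120567/243 + 1·129292/81 = 28058932/729
b_14 = 3·28058932/729 + -2/3·3237382/243 + 1·1120567/243 = 81063733/729
b_15 = 3·81063733/729 + -2/3·28058932/729 + 1·3237382/243 = 702592171/2187

702592171/2187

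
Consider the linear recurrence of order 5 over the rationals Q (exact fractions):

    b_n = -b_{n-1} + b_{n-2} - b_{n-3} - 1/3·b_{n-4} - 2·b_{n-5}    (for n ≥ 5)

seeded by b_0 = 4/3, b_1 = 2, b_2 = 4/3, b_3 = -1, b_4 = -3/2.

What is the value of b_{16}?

11513/9

b_5 = -1·-3/2 + 1·-1 + -1·4/3 + -1/3·2 + -2·4/3 = -25/6
b_6 = -1·-25/6 + 1·-3/2 + -1·-1 + -1/3·4/3 + -2·2 = -7/9
b_7 = -1·-7/9 + 1·-25/6 + -1·-3/2 + -1/3·-1 + -2·4/3 = -38/9
b_8 = -1·-38/9 + 1·-7/9 + -1·-25/6 + -1/3·-3/2 + -2·-1 = 91/9
b_9 = -1·91/9 + 1·-38/9 + -1·-7/9 + -1/3·-25/6 + -2·-3/2 = -55/6
b_10 = -1·-55/6 + 1·91/9 + -1·-38/9 + -1/3·-7/9 + -2·-25/6 = 1733/54
b_11 = -1·1733/54 + 1·-55/6 + -1·91/9 + -1/3·-38/9 + -2·-7/9 = -1307/27
b_12 = -1·-1307/27 + 1·1733/54 + -1·-55/6 + -1/3·91/9 + -2·-38/9 = 2558/27
b_13 = -1·2558/27 + 1·-1307/27 + -1·1733/54 + -1/3·-55/6 + -2·91/9 = -5195/27
b_14 = -1·-5195/27 + 1·2558/27 + -1·-1307/27 + -1/3·1733/54 + -2·-55/6 = 55597/162
b_15 = -1·55597/162 + 1·-5195/27 + -1·2558/27 + -1/3·-1307/27 + -2·1733/54 = -12211/18
b_16 = -1·-12211/18 + 1·55597/162 + -1·-5195/27 + -1/3·2558/27 + -2·-1307/27 = 11513/9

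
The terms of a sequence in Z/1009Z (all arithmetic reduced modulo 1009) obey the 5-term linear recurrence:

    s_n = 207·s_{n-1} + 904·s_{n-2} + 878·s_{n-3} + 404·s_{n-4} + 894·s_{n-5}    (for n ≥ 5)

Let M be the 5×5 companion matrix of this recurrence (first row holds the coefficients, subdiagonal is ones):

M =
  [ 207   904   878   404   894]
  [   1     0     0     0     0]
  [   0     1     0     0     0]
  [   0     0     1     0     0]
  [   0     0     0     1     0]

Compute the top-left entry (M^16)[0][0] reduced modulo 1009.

(M^16)[0][0] is the top entry after applying M 16 times to the unit state (1, 0, 0, 0, 0). Equivalently it is h_{20} for the auxiliary sequence (h_n) obeying the same recurrence with h_4 = 1 and h_i = 0 for 0 ≤ i < 4:
h_5 = 207·1 + 904·0 + 878·0 + 404·0 + 894·0 = 207
h_6 = 207·207 + 904·1 + 878·0 + 404·0 + 894·0 = 366
h_7 = 207·366 + 904·207 + 878·1 + 404·0 + 894·0 = 419
h_8 = 207·419 + 904·366 + 878·207 + 404·1 + 894·0 = 401
h_9 = 207·401 + 904·419 + 878·366 + 404·207 + 894·1 = 922
h_10 = 207·922 + 904·401 + 878·419 + 404·366 + 894·207 = 984
h_11 = 207·984 + 904·922 + 878·401 + 404·419 + 894·366 = 922
h_12 = 207·922 + 904·984 + 878·922 + 404·401 + 894·419 = 860
h_13 = 207·860 + 904·922 + 878·984 + 404·922 + 894·401 = 195
h_14 = 207·195 + 904·860 + 878·922 + 404·984 + 894·922 = 718
h_15 = 207·718 + 904·195 + 878·860 + 404·922 + 894·984 = 371
h_16 = 207·371 + 904·718 + 878·195 + 404·860 + 894·922 = 337
h_17 = 207·337 + 904·371 + 878·718 + 404·195 + 894·860 = 373
h_18 = 207·373 + 904·337 + 878·371 + 404·718 + 894·195 = 550
h_19 = 207·550 + 904·373 + 878·337 + 404·371 + 894·718 = 988
h_20 = 207·988 + 904·550 + 878·373 + 404·337 + 894·371 = 685

685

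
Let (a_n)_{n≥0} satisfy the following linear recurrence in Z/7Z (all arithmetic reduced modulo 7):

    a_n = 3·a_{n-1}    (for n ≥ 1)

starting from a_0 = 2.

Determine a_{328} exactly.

1

a_1 = 3·2 = 6
a_2 = 3·6 = 4
a_3 = 3·4 = 5
a_4 = 3·5 = 1
a_5 = 3·1 = 3
a_6 = 3·3 = 2
(a_6) = (2) = (a_0), so the sequence has period 6.
328 ≡ 4 (mod 6), hence a_328 = a_4 = 1.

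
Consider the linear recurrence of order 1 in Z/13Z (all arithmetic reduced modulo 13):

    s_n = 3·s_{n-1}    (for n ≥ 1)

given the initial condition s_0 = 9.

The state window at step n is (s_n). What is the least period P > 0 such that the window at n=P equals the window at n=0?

3

n=0: window = (9)
n=1: window = (1)
n=2: window = (3)
n=3: window = (9)
window at n=3 equals window at n=0 → period = 3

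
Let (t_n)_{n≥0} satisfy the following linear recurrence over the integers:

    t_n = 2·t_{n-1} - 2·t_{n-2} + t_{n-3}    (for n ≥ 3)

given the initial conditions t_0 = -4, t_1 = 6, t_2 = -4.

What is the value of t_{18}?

-4

t_3 = 2·-4 + -2·6 + 1·-4 = -24
t_4 = 2·-24 + -2·-4 + 1·6 = -34
t_5 = 2·-34 + -2·-24 + 1·-4 = -24
t_6 = 2·-24 + -2·-34 + 1·-24 = -4
t_7 = 2·-4 + -2·-24 + 1·-34 = 6
t_8 = 2·6 + -2·-4 + 1·-24 = -4
(t_6, t_7, t_8) = (-4, 6, -4) = (t_0, t_1, t_2), so the sequence has period 6.
18 ≡ 0 (mod 6), hence t_18 = t_0 = -4.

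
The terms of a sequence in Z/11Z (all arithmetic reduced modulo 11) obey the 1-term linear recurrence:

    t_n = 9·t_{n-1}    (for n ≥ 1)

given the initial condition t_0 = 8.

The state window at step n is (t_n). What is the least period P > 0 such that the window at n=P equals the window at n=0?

5

n=0: window = (8)
n=1: window = (6)
n=2: window = (10)
n=3: window = (2)
n=4: window = (7)
n=5: window = (8)
window at n=5 equals window at n=0 → period = 5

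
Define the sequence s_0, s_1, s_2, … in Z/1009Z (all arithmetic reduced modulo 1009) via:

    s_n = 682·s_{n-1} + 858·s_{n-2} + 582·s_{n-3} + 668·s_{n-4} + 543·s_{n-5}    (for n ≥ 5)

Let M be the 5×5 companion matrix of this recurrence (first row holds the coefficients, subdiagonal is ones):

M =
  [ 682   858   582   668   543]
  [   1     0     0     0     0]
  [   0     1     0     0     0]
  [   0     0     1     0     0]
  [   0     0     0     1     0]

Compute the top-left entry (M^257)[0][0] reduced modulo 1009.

(M^257)[0][0] is the top entry after applying M 257 times to the unit state (1, 0, 0, 0, 0). Equivalently it is h_{261} for the auxiliary sequence (h_n) obeying the same recurrence with h_4 = 1 and h_i = 0 for 0 ≤ i < 4:
h_5 = 682·1 + 858·0 + 582·0 + 668·0 + 543·0 = 682
h_6 = 682·682 + 858·1 + 582·0 + 668·0 + 543·0 = 833
h_7 = 682·833 + 858·682 + 582·1 + 668·0 + 543·0 = 557
h_8 = 682·557 + 858·833 + 582·682 + 668·1 + 543·0 = 878
h_9 = 682·878 + 858·557 + 582·833 + 668·682 + 543·1 = 636
h_10 = 682·636 + 858·878 + 582·557 + 668·833 + 543·682 = 276
Continuing the recurrence:
  h_11 = 861;  h_12 = 541;  h_13 = 584;  h_14 = 400;  h_15 = 577;  h_16 = 521
  h_17 = 304;  h_18 = 432;  h_19 = 282;  h_20 = 755;  h_21 = 945;  h_22 = 15
  h_23 = 390;  h_24 = 49;  h_25 = 348;  h_26 = 333;  h_27 = 538;  h_28 = 867
  h_29 = 347;  h_30 = 863;  h_31 = 872;  h_32 = 928;  h_33 = 857;  h_34 = 446
  h_35 = 216;  h_36 = 227;  h_37 = 145;  h_38 = 99;  h_39 = 172;  h_40 = 610
  h_41 = 838;  h_42 = 924;  h_43 = 141;  h_44 = 806;  h_45 = 732;  h_46 = 184
  h_47 = 338;  h_48 = 639;  h_49 = 837;  h_50 = 829;  h_51 = 451;  h_52 = 511
  h_53 = 86;  h_54 = 67;  h_55 = 886;  h_56 = 457;  h_57 = 889;  h_58 = 191
  h_59 = 288;  h_60 = 225;  h_61 = 650;  h_62 = 672;  h_63 = 181;  h_64 = 654
  h_65 = 999;  h_66 = 468;  h_67 = 534;  h_68 = 520;  h_69 = 850;  h_70 = 181
  h_71 = 468;  h_72 = 168;  h_73 = 500;  h_74 = 26;  h_75 = 901;  h_76 = 600
  h_77 = 142;  h_78 = 186;  h_79 = 47;  h_80 = 952;  h_81 = 635;  h_82 = 409
  h_83 = 762;  h_84 = 677;  h_85 = 198;  h_86 = 554;  h_87 = 916;  h_88 = 724
  h_89 = 252;  h_90 = 671;  h_91 = 6;  h_92 = 266;  h_93 = 398;  h_94 = 518
  h_95 = 70;  h_96 = 702;  h_97 = 451;  h_98 = 285;  h_99 = 172;  h_100 = 173
  h_101 = 959;  h_102 = 924;  h_103 = 64;  h_104 = 237;  h_105 = 590;  h_106 = 58
  h_107 = 241;  h_108 = 887;  h_109 = 75;  h_110 = 881;  h_111 = 659;  h_112 = 779
  h_113 = 85;  h_114 = 616;  h_115 = 383;  h_116 = 95;  h_117 = 713;  h_118 = 192
  h_119 = 945;  h_120 = 283;  h_121 = 777;  h_122 = 744;  h_123 = 801;  h_124 = 165
  h_125 = 509;  h_126 = 80;  h_127 = 764;  h_128 = 327;  h_129 = 615;  h_130 = 322
  h_131 = 78;  h_132 = 918;  h_133 = 690;  h_134 = 137;  h_135 = 783;  h_136 = 473
  h_137 = 393;  h_138 = 523;  h_139 = 633;  h_140 = 802;  h_141 = 763;  h_142 = 571
  h_143 = 900;  h_144 = 594;  h_145 = 912;  h_146 = 312;  h_147 = 153;  h_148 = 370
  h_149 = 609;  h_150 = 877;  h_151 = 259;  h_152 = 390;  h_153 = 10;  h_154 = 137
  h_155 = 496;  h_156 = 100;  h_157 = 896;  h_158 = 842;  h_159 = 821;  h_160 = 878
  h_161 = 270;  h_162 = 292;  h_163 = 64;  h_164 = 401;  h_165 = 147;  h_166 = 891
  h_167 = 56;  h_168 = 224;  h_169 = 83;  h_170 = 876;  h_171 = 463;  h_172 = 164
  h_173 = 345;  h_174 = 329;  h_175 = 296;  h_176 = 581;  h_177 = 850;  h_178 = 799
  h_179 = 1005;  h_180 = 960;  h_181 = 760;  h_182 = 128;  h_183 = 864;  h_184 = 624
  h_185 = 86;  h_186 = 856;  h_187 = 536;  h_188 = 883;  h_189 = 115;  h_190 = 752
  h_191 = 926;  h_192 = 734;  h_193 = 637;  h_194 = 587;  h_195 = 561;  h_196 = 42
  h_197 = 754;  h_198 = 373;  h_199 = 815;  h_200 = 683;  h_201 = 621;  h_202 = 345
  h_203 = 518;  h_204 = 469;  h_205 = 174;  h_206 = 816;  h_207 = 639;  h_208 = 425
  h_209 = 911;  h_210 = 609;  h_211 = 629;  h_212 = 742;  h_213 = 516;  h_214 = 996
  h_215 = 147;  h_216 = 680;  h_217 = 52;  h_218 = 259;  h_219 = 842;  h_220 = 659
  h_221 = 189;  h_222 = 255;  h_223 = 13;  h_224 = 56;  h_225 = 770;  h_226 = 107
  h_227 = 230;  h_228 = 667;  h_229 = 44;  h_230 = 814;  h_231 = 197;  h_232 = 76
  h_233 = 495;  h_234 = 421;  h_235 = 809;  h_236 = 671;  h_237 = 926;  h_238 = 229
  h_239 = 404;  h_240 = 528;  h_241 = 673;  h_242 = 854;  h_243 = 781;  h_244 = 255
  h_245 = 782;  h_246 = 460;  h_247 = 625;  h_248 = 800;  h_249 = 483;  h_250 = 634
  h_251 = 24;  h_252 = 930;  h_253 = 1008;  h_254 = 660;  h_255 = 774;  h_256 = 430
  h_257 = 333;  h_258 = 594;  h_259 = 294
h_260 = 682·294 + 858·594 + 582·333 + 668·430 + 543·774 = 115
h_261 = 682·115 + 858·294 + 582·594 + 668·333 + 543·430 = 226

226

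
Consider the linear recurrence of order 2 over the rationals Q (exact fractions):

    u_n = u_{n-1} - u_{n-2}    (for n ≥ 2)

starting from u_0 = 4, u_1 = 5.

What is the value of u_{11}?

u_2 = 1·5 + -1·4 = 1
u_3 = 1·1 + -1·5 = -4
u_4 = 1·-4 + -1·1 = -5
u_5 = 1·-5 + -1·-4 = -1
u_6 = 1·-1 + -1·-5 = 4
u_7 = 1·4 + -1·-1 = 5
u_8 = 1·5 + -1·4 = 1
u_9 = 1·1 + -1·5 = -4
u_10 = 1·-4 + -1·1 = -5
u_11 = 1·-5 + -1·-4 = -1

-1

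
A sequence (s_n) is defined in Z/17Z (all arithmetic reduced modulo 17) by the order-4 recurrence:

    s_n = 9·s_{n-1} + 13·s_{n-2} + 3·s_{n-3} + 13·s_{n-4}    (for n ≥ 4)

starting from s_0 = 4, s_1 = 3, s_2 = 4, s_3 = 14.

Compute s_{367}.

1

s_4 = 9·14 + 13·4 + 3·3 + 13·4 = 1
s_5 = 9·1 + 13·14 + 3·4 + 13·3 = 4
s_6 = 9·4 + 13·1 + 3·14 + 13·4 = 7
s_7 = 9·7 + 13·4 + 3·1 + 13·14 = 11
s_8 = 9·11 + 13·7 + 3·4 + 13·1 = 11
s_9 = 9·11 + 13·11 + 3·7 + 13·4 = 9
Continuing the recurrence:
  s_10 = 8;  s_11 = 8;  s_12 = 6;  s_13 = 10;  s_14 = 7;  s_15 = 9
  s_16 = 8;  s_17 = 0;  s_18 = 1;  s_19 = 14;  s_20 = 5;  s_21 = 9
  s_22 = 14;  s_23 = 15;  s_24 = 1;  s_25 = 6;  s_26 = 5;  s_27 = 15
  s_28 = 10;  s_29 = 4;  s_30 = 4;  s_31 = 7;  s_32 = 2;  s_33 = 3
  s_34 = 7;  s_35 = 12;  s_36 = 13;  s_37 = 10;  s_38 = 12;  s_39 = 8
  s_40 = 2;  s_41 = 16;  s_42 = 10;  s_43 = 0;  s_44 = 0;  s_45 = 0
  s_46 = 11;  s_47 = 14;  s_48 = 14;  s_49 = 1;  s_50 = 2;  s_51 = 0
  s_52 = 7;  s_53 = 14;  s_54 = 5;  s_55 = 10;  s_56 = 16;  s_57 = 12
  s_58 = 3;  s_59 = 4;  s_60 = 13;  s_61 = 11;  s_62 = 13;  s_63 = 11
  s_64 = 11;  s_65 = 16;  s_66 = 13;  s_67 = 8;  s_68 = 7;  s_69 = 6
  s_70 = 15;  s_71 = 15;  s_72 = 14;  s_73 = 2;  s_74 = 15;  s_75 = 7
  s_76 = 4;  s_77 = 11;  s_78 = 10;  s_79 = 13;  s_80 = 9;  s_81 = 15
  s_82 = 13;  s_83 = 15;  s_84 = 7;  s_85 = 16;  s_86 = 7;  s_87 = 11
  s_88 = 6;  s_89 = 1;  s_90 = 7;  s_91 = 16;  s_92 = 10;  s_93 = 9
  s_94 = 10;  s_95 = 3;  s_96 = 8;  s_97 = 3;  s_98 = 15;  s_99 = 16
  s_100 = 10;  s_101 = 8;  s_102 = 3;  s_103 = 12;  s_104 = 12;  s_105 = 3
  s_106 = 3;  s_107 = 3;  s_108 = 10;  s_109 = 7;  s_110 = 3;  s_111 = 0
  s_112 = 3;  s_113 = 8;  s_114 = 14;  s_115 = 1;  s_116 = 16;  s_117 = 14
  s_118 = 9;  s_119 = 1;  s_120 = 2;  s_121 = 2;  s_122 = 11;  s_123 = 8
  s_124 = 9;  s_125 = 6;  s_126 = 15;  s_127 = 4;  s_128 = 9;  s_129 = 1
  s_130 = 10;  s_131 = 12;  s_132 = 1;  s_133 = 4;  s_134 = 11;  s_135 = 4
  s_136 = 0;  s_137 = 1;  s_138 = 11;  s_139 = 11;  s_140 = 7;  s_141 = 14
  s_142 = 2;  s_143 = 7;  s_144 = 1;  s_145 = 16;  s_146 = 0;  s_147 = 13
  s_148 = 8;  s_149 = 7;  s_150 = 2;  s_151 = 13;  s_152 = 13;  s_153 = 9
  s_154 = 9;  s_155 = 15;  s_156 = 6;  s_157 = 2;  s_158 = 3;  s_159 = 11
  s_160 = 1;  s_161 = 0;  s_162 = 0;  s_163 = 10;  s_164 = 1;  s_165 = 3
  s_166 = 2;  s_167 = 3;  s_168 = 7;  s_169 = 11;  s_170 = 4;  s_171 = 1
  s_172 = 15;  s_173 = 14;  s_174 = 2;  s_175 = 3;  s_176 = 1;  s_177 = 15
  s_178 = 13;  s_179 = 14;  s_180 = 13;  s_181 = 6;  s_182 = 9;  s_183 = 6
  s_184 = 1;  s_185 = 5;  s_186 = 6;  s_187 = 13;  s_188 = 2;  s_189 = 15
  s_190 = 6;  s_191 = 16;  s_192 = 4;  s_193 = 15;  s_194 = 7;  s_195 = 2
  s_196 = 2;  s_197 = 5;  s_198 = 15;  s_199 = 11;  s_200 = 12;  s_201 = 4
  s_202 = 12;  s_203 = 16;  s_204 = 9;  s_205 = 3;  s_206 = 8;  s_207 = 6
  s_208 = 12;  s_209 = 11;  s_210 = 3;  s_211 = 12;  s_212 = 13;  s_213 = 0
  s_214 = 6;  s_215 = 11;  s_216 = 6;  s_217 = 11;  s_218 = 16;  s_219 = 6
  s_220 = 16;  s_221 = 5;  s_222 = 3;  s_223 = 14;  s_224 = 14;  s_225 = 8
  s_226 = 12;  s_227 = 11;  s_228 = 2;  s_229 = 12;  s_230 = 0;  s_231 = 16
  s_232 = 2;  s_233 = 8;  s_234 = 10;  s_235 = 0;  s_236 = 10;  s_237 = 3
  s_238 = 15;  s_239 = 0;  s_240 = 11;  s_241 = 13;  s_242 = 13;  s_243 = 13
  s_244 = 9;  s_245 = 16;  s_246 = 10;  s_247 = 1;  s_248 = 15;  s_249 = 12
  s_250 = 11;  s_251 = 7;  s_252 = 12;  s_253 = 14;  s_254 = 4;  s_255 = 5
  s_256 = 6;  s_257 = 7;  s_258 = 4;  s_259 = 6;  s_260 = 1;  s_261 = 3
  s_262 = 8;  s_263 = 5;  s_264 = 1;  s_265 = 1;  s_266 = 5;  s_267 = 7
  s_268 = 8;  s_269 = 4;  s_270 = 5;  s_271 = 8;  s_272 = 15;  s_273 = 0
  s_274 = 12;  s_275 = 2;  s_276 = 12;  s_277 = 0;  s_278 = 12;  s_279 = 0
  s_280 = 6;  s_281 = 5;  s_282 = 7;  s_283 = 10;  s_284 = 2;  s_285 = 13
  s_286 = 9;  s_287 = 12;  s_288 = 1;  s_289 = 4;  s_290 = 15;  s_291 = 6
  s_292 = 2;  s_293 = 6;  s_294 = 4;  s_295 = 11;  s_296 = 8;  s_297 = 16
  s_298 = 10;  s_299 = 6;  s_300 = 13;  s_301 = 8;  s_302 = 15;  s_303 = 16
  s_304 = 5;  s_305 = 11;  s_306 = 16;  s_307 = 0;  s_308 = 0;  s_309 = 4
  s_310 = 6;  s_311 = 4;  s_312 = 7;  s_313 = 15;  s_314 = 10;  s_315 = 1
  s_316 = 3;  s_317 = 10;  s_318 = 7;  s_319 = 11;  s_320 = 4;  s_321 = 7
  s_322 = 1;  s_323 = 0;  s_324 = 1;  s_325 = 1;  s_326 = 1;  s_327 = 8
  s_328 = 16;  s_329 = 9;  s_330 = 3;  s_331 = 7;  s_332 = 14;  s_333 = 3
  s_334 = 14;  s_335 = 9;  s_336 = 12;  s_337 = 0;  s_338 = 8;  s_339 = 4
  s_340 = 7;  s_341 = 3;  s_342 = 13;  s_343 = 8;  s_344 = 1;  s_345 = 4
  s_346 = 4;  s_347 = 8;  s_348 = 13;  s_349 = 13;  s_350 = 5;  s_351 = 0
  s_352 = 1;  s_353 = 6;  s_354 = 13;  s_355 = 11;  s_356 = 10;  s_357 = 10
  s_358 = 14;  s_359 = 4;  s_360 = 4;  s_361 = 5;  s_362 = 2;  s_363 = 11
  s_364 = 5;  s_365 = 4
s_366 = 9·4 + 13·5 + 3·11 + 13·2 = 7
s_367 = 9·7 + 13·4 + 3·5 + 13·11 = 1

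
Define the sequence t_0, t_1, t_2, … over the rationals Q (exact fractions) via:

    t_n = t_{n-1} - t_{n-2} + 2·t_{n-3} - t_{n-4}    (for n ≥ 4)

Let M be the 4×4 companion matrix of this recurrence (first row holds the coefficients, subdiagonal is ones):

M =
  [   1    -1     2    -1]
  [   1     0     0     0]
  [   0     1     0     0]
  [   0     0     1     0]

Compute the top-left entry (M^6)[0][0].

(M^6)[0][0] is the top entry after applying M 6 times to the unit state (1, 0, 0, 0). Equivalently it is h_{9} for the auxiliary sequence (h_n) obeying the same recurrence with h_3 = 1 and h_i = 0 for 0 ≤ i < 3:
h_4 = 1·1 + -1·0 + 2·0 + -1·0 = 1
h_5 = 1·1 + -1·1 + 2·0 + -1·0 = 0
h_6 = 1·0 + -1·1 + 2·1 + -1·0 = 1
h_7 = 1·1 + -1·0 + 2·1 + -1·1 = 2
h_8 = 1·2 + -1·1 + 2·0 + -1·1 = 0
h_9 = 1·0 + -1·2 + 2·1 + -1·0 = 0

0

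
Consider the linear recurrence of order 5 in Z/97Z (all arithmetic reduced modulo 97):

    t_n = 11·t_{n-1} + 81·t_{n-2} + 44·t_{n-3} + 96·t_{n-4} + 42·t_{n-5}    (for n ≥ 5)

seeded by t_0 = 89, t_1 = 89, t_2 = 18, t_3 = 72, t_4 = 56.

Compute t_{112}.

62

t_5 = 11·56 + 81·72 + 44·18 + 96·89 + 42·89 = 25
t_6 = 11·25 + 81·56 + 44·72 + 96·18 + 42·89 = 59
t_7 = 11·59 + 81·25 + 44·56 + 96·72 + 42·18 = 2
t_8 = 11·2 + 81·59 + 44·25 + 96·56 + 42·72 = 42
t_9 = 11·42 + 81·2 + 44·59 + 96·25 + 42·56 = 18
t_10 = 11·18 + 81·42 + 44·2 + 96·59 + 42·25 = 23
Continuing the recurrence:
  t_11 = 21;  t_12 = 18;  t_13 = 1;  t_14 = 22;  t_15 = 23;  t_16 = 33
  t_17 = 69;  t_18 = 2;  t_19 = 10;  t_20 = 70;  t_21 = 75;  t_22 = 34
  t_23 = 0;  t_24 = 2;  t_25 = 18;  t_26 = 81;  t_27 = 82;  t_28 = 8
  t_29 = 78;  t_30 = 66;  t_31 = 46;  t_32 = 13;  t_33 = 47;  t_34 = 14
  t_35 = 81;  t_36 = 95;  t_37 = 88;  t_38 = 25;  t_39 = 62;  t_40 = 89
  t_41 = 42;  t_42 = 5;  t_43 = 19;  t_44 = 30;  t_45 = 62;  t_46 = 81
  t_47 = 52;  t_48 = 56;  t_49 = 84;  t_50 = 86;  t_51 = 81;  t_52 = 4
  t_53 = 47;  t_54 = 87;  t_55 = 32;  t_56 = 61;  t_57 = 34;  t_58 = 74
  t_59 = 77;  t_60 = 17;  t_61 = 83;  t_62 = 48;  t_63 = 69;  t_64 = 70
  t_65 = 81;  t_66 = 37;  t_67 = 64;  t_68 = 5;  t_69 = 26;  t_70 = 82
  t_71 = 62;  t_72 = 93;  t_73 = 40;  t_74 = 71;  t_75 = 49;  t_76 = 85
  t_77 = 60;  t_78 = 58;  t_79 = 46;  t_80 = 20;  t_81 = 17;  t_82 = 85
  t_83 = 53;  t_84 = 40;  t_85 = 81;  t_86 = 11;  t_87 = 28;  t_88 = 62
  t_89 = 86;  t_90 = 18;  t_91 = 44;  t_92 = 50;  t_93 = 52;  t_94 = 64
  t_95 = 68;  t_96 = 27;  t_97 = 96;  t_98 = 13;  t_99 = 87;  t_100 = 42
  t_101 = 1;  t_102 = 8;  t_103 = 51;  t_104 = 15;  t_105 = 9;  t_106 = 3
  t_107 = 58;  t_108 = 9;  t_109 = 21;  t_110 = 7
t_111 = 11·7 + 81·21 + 44·9 + 96·58 + 42·3 = 11
t_112 = 11·11 + 81·7 + 44·21 + 96·9 + 42·58 = 62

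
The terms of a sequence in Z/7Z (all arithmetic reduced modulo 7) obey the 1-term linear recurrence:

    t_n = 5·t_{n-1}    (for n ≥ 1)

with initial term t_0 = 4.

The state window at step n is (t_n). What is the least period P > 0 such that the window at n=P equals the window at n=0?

6

n=0: window = (4)
n=1: window = (6)
n=2: window = (2)
n=3: window = (3)
n=4: window = (1)
n=5: window = (5)
n=6: window = (4)
window at n=6 equals window at n=0 → period = 6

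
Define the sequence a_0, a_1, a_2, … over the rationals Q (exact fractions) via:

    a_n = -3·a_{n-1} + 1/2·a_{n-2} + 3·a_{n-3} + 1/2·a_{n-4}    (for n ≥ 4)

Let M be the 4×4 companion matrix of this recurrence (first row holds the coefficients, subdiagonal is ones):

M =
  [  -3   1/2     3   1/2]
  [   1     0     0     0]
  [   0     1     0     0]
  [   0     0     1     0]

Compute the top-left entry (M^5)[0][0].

(M^5)[0][0] is the top entry after applying M 5 times to the unit state (1, 0, 0, 0). Equivalently it is h_{8} for the auxiliary sequence (h_n) obeying the same recurrence with h_3 = 1 and h_i = 0 for 0 ≤ i < 3:
h_4 = -3·1 + 1/2·0 + 3·0 + 1/2·0 = -3
h_5 = -3·-3 + 1/2·1 + 3·0 + 1/2·0 = 19/2
h_6 = -3·19/2 + 1/2·-3 + 3·1 + 1/2·0 = -27
h_7 = -3·-27 + 1/2·19/2 + 3·-3 + 1/2·1 = 309/4
h_8 = -3·309/4 + 1/2·-27 + 3·19/2 + 1/2·-3 = -873/4

-873/4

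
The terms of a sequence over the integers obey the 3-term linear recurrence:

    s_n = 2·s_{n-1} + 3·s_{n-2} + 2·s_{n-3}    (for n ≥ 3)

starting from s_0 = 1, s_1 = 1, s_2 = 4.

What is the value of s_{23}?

s_3 = 2·4 + 3·1 + 2·1 = 13
s_4 = 2·13 + 3·4 + 2·1 = 40
s_5 = 2·40 + 3·13 + 2·4 = 127
s_6 = 2·127 + 3·40 + 2·13 = 400
s_7 = 2·400 + 3·127 + 2·40 = 1261
s_8 = 2·1261 + 3·400 + 2·127 = 3976
s_9 = 2·3976 + 3·1261 + 2·400 = 12535
s_10 = 2·12535 + 3·3976 + 2·1261 = 39520
s_11 = 2·39520 + 3·12535 + 2·3976 = 124597
s_12 = 2·124597 + 3·39520 + 2·12535 = 392824
s_13 = 2·392824 + 3·124597 + 2·39520 = 1238479
s_14 = 2·1238479 + 3·392824 + 2·124597 = 3904624
s_15 = 2·3904624 + 3·1238479 + 2·392824 = 12310333
s_16 = 2·12310333 + 3·3904624 + 2·1238479 = 38811496
s_17 = 2·38811496 + 3·12310333 + 2·3904624 = 122363239
s_18 = 2·122363239 + 3·38811496 + 2·12310333 = 385781632
s_19 = 2·385781632 + 3·122363239 + 2·38811496 = 1216275973
s_20 = 2·1216275973 + 3·385781632 + 2·122363239 = 3834623320
s_21 = 2·3834623320 + 3·1216275973 + 2·385781632 = 12089637823
s_22 = 2·12089637823 + 3·3834623320 + 2·1216275973 = 38115697552
s_23 = 2·38115697552 + 3·12089637823 + 2·3834623320 = 120169555213

120169555213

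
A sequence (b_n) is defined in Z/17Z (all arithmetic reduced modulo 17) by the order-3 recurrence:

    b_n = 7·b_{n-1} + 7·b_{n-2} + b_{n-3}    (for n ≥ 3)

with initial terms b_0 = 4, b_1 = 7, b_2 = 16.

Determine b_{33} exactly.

7

b_3 = 7·16 + 7·7 + 1·4 = 12
b_4 = 7·12 + 7·16 + 1·7 = 16
b_5 = 7·16 + 7·12 + 1·16 = 8
b_6 = 7·8 + 7·16 + 1·12 = 10
b_7 = 7·10 + 7·8 + 1·16 = 6
b_8 = 7·6 + 7·10 + 1·8 = 1
b_9 = 7·1 + 7·6 + 1·10 = 8
b_10 = 7·8 + 7·1 + 1·6 = 1
b_11 = 7·1 + 7·8 + 1·1 = 13
b_12 = 7·13 + 7·1 + 1·8 = 4
b_13 = 7·4 + 7·13 + 1·1 = 1
b_14 = 7·1 + 7·4 + 1·13 = 14
b_15 = 7·14 + 7·1 + 1·4 = 7
b_16 = 7·7 + 7·14 + 1·1 = 12
b_17 = 7·12 + 7·7 + 1·14 = 11
b_18 = 7·11 + 7·12 + 1·7 = 15
b_19 = 7·15 + 7·11 + 1·12 = 7
b_20 = 7·7 + 7·15 + 1·11 = 12
b_21 = 7·12 + 7·7 + 1·15 = 12
b_22 = 7·12 + 7·12 + 1·7 = 5
b_23 = 7·5 + 7·12 + 1·12 = 12
b_24 = 7·12 + 7·5 + 1·12 = 12
b_25 = 7·12 + 7·12 + 1·5 = 3
b_26 = 7·3 + 7·12 + 1·12 = 15
b_27 = 7·15 + 7·3 + 1·12 = 2
b_28 = 7·2 + 7·15 + 1·3 = 3
b_29 = 7·3 + 7·2 + 1·15 = 16
b_30 = 7·16 + 7·3 + 1·2 = 16
b_31 = 7·16 + 7·16 + 1·3 = 6
b_32 = 7·6 + 7·16 + 1·16 = 0
b_33 = 7·0 + 7·6 + 1·16 = 7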